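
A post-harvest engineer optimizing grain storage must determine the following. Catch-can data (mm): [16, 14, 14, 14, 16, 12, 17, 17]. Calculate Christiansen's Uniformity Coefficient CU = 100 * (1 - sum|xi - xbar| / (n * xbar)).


xbar = 120 / 8 = 15
sum|xi - xbar| = 12
CU = 100 * (1 - 12 / (8 * 15))
   = 100 * (1 - 0.1000)
   = 90%


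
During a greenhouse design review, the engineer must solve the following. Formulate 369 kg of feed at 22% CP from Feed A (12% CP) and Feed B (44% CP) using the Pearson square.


parts_A = CP_b - target = 44 - 22 = 22
parts_B = target - CP_a = 22 - 12 = 10
total_parts = 22 + 10 = 32
Feed A = 369 * 22 / 32 = 253.69 kg
Feed B = 369 * 10 / 32 = 115.31 kg

253.69 kg


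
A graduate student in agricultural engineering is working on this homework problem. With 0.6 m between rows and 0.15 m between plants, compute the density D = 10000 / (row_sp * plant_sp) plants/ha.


D = 10000 / (row_sp * plant_sp)
  = 10000 / (0.6 * 0.15)
  = 10000 / 0.0900
  = 111111.11 plants/ha


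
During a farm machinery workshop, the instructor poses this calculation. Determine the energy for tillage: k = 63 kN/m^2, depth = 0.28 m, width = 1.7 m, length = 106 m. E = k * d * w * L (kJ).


E = k * d * w * L
  = 63 * 0.28 * 1.7 * 106
  = 3178.73 kJ


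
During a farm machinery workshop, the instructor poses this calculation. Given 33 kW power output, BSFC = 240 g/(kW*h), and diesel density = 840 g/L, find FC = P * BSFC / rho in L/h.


FC = P * BSFC / rho_fuel
   = 33 * 240 / 840
   = 7920 / 840
   = 9.43 L/h


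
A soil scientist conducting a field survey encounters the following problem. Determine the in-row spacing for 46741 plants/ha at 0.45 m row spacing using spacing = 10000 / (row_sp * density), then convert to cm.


spacing = 10000 / (row_sp * density)
        = 10000 / (0.45 * 46741)
        = 10000 / 21033.45
        = 0.47543 m = 47.54 cm


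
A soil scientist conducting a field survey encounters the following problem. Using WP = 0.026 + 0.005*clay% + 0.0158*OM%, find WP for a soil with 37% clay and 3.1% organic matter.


WP = 0.026 + 0.005*37 + 0.0158*3.1
   = 0.026 + 0.1850 + 0.0490
   = 0.2600


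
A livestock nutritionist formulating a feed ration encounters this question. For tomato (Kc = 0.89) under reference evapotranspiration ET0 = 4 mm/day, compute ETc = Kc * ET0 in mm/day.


ETc = Kc * ET0
    = 0.89 * 4
    = 3.56 mm/day


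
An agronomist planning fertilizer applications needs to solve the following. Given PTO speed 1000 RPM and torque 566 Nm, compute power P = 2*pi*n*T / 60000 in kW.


P = 2*pi*n*T / 60000
  = 2*pi * 1000 * 566 / 60000
  = 3556282.88 / 60000
  = 59.27 kW


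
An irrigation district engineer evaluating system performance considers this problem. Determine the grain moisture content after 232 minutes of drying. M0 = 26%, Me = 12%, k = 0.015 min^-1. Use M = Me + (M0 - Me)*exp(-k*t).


M = Me + (M0 - Me) * e^(-k*t)
  = 12 + (26 - 12) * e^(-0.015*232)
  = 12 + 14 * e^(-3.480)
  = 12 + 14 * 0.03081
  = 12 + 0.4313
  = 12.43%


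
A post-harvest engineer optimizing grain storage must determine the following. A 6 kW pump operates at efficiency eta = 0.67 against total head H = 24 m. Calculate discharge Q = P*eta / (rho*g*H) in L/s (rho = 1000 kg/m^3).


Q = (P * 1000 * eta) / (rho * g * H)
  = (6 * 1000 * 0.67) / (1000 * 9.81 * 24)
  = 4020 / 235440
  = 0.01707 m^3/s = 17.07 L/s


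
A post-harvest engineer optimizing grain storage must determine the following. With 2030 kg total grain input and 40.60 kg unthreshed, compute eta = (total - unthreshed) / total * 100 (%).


eta = (total - unthreshed) / total * 100
    = (2030 - 40.60) / 2030 * 100
    = 1989.40 / 2030 * 100
    = 98%


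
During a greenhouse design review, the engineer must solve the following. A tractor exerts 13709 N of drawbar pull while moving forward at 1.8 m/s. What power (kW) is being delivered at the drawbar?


P = F * v / 1000
  = 13709 * 1.8 / 1000
  = 24676.20 / 1000
  = 24.68 kW


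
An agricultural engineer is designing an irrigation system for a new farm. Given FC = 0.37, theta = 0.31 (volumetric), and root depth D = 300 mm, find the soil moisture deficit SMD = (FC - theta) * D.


SMD = (FC - theta) * D
    = (0.37 - 0.31) * 300
    = 0.060 * 300
    = 18 mm


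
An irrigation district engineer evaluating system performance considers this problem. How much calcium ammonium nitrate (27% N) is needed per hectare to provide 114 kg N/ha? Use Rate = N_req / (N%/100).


Rate = N_required / (N_content / 100)
     = 114 / (27 / 100)
     = 114 / 0.27
     = 422.22 kg/ha


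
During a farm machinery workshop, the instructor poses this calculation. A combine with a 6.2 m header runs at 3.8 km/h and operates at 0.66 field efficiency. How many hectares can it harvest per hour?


C = w * v * eta_f / 10
  = 6.2 * 3.8 * 0.66 / 10
  = 15.55 / 10
  = 1.55 ha/h


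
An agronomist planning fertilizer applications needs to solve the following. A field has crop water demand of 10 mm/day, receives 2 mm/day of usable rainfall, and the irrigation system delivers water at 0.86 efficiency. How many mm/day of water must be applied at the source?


IWR = (ETc - Pe) / Ea
    = (10 - 2) / 0.86
    = 8 / 0.86
    = 9.30 mm/day


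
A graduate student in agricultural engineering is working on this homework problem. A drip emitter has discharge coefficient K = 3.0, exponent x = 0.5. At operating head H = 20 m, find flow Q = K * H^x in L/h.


Q = K * H^x
  = 3.0 * 20^0.5
  = 3.0 * 4.4721
  = 13.42 L/h


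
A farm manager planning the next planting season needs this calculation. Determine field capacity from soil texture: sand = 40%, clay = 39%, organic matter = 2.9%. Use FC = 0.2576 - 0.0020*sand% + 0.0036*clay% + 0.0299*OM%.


FC = 0.2576 - 0.0020*40 + 0.0036*39 + 0.0299*2.9
   = 0.2576 - 0.0800 + 0.1404 + 0.0867
   = 0.4047


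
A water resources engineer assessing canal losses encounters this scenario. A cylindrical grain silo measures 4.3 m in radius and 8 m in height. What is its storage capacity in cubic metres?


V = pi * r^2 * h
  = pi * 4.3^2 * 8
  = pi * 18.49 * 8
  = 464.70 m^3


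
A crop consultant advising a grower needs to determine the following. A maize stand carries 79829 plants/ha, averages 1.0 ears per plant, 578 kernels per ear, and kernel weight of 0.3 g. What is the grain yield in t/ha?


Y = density * ears * kernels * kw
  = 79829 * 1.0 * 578 * 0.3 g/ha
  = 13842348.60 g/ha
  = 13842.35 kg/ha = 13.84 t/ha


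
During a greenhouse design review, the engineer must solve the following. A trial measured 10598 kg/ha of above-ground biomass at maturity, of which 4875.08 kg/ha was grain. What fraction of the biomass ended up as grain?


HI = grain_yield / biomass
   = 4875.08 / 10598
   = 0.46


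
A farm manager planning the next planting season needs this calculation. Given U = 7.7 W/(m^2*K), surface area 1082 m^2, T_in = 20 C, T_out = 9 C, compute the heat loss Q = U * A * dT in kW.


dT = 20 - (9) = 11 K
Q = U * A * dT
  = 7.7 * 1082 * 11
  = 91645.40 W = 91.65 kW


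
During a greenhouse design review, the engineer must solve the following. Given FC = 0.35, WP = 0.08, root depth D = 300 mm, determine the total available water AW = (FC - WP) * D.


AW = (FC - WP) * D
   = (0.35 - 0.08) * 300
   = 0.27 * 300
   = 81 mm


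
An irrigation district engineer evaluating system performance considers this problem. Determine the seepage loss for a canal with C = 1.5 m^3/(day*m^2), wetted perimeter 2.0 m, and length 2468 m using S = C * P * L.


S = C * P * L
  = 1.5 * 2.0 * 2468
  = 7404 m^3/day


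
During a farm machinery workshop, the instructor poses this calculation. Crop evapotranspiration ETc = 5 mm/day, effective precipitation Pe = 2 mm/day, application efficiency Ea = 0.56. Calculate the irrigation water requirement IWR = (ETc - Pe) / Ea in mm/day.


IWR = (ETc - Pe) / Ea
    = (5 - 2) / 0.56
    = 3 / 0.56
    = 5.36 mm/day


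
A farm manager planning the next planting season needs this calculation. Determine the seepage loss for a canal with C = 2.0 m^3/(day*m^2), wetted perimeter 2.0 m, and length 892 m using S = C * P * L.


S = C * P * L
  = 2.0 * 2.0 * 892
  = 3568 m^3/day


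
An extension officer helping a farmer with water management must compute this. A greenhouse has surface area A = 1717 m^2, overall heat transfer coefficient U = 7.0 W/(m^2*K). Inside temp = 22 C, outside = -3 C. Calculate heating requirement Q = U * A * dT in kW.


dT = 22 - (-3) = 25 K
Q = U * A * dT
  = 7.0 * 1717 * 25
  = 300475 W = 300.48 kW


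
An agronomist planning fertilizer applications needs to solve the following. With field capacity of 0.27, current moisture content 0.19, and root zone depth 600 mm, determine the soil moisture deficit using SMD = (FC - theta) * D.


SMD = (FC - theta) * D
    = (0.27 - 0.19) * 600
    = 0.080 * 600
    = 48 mm


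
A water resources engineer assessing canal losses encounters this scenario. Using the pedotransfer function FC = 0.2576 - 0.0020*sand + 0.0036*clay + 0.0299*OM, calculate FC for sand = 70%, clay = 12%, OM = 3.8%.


FC = 0.2576 - 0.0020*70 + 0.0036*12 + 0.0299*3.8
   = 0.2576 - 0.1400 + 0.0432 + 0.1136
   = 0.2744


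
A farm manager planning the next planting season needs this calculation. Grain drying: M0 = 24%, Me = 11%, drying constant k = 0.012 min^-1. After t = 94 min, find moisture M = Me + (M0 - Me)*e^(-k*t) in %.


M = Me + (M0 - Me) * e^(-k*t)
  = 11 + (24 - 11) * e^(-0.012*94)
  = 11 + 13 * e^(-1.128)
  = 11 + 13 * 0.32368
  = 11 + 4.2078
  = 15.21%


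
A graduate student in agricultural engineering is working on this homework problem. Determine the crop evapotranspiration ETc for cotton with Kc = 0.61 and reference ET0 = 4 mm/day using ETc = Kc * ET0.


ETc = Kc * ET0
    = 0.61 * 4
    = 2.44 mm/day


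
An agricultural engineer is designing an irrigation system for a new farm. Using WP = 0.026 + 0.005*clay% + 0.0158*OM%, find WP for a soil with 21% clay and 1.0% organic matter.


WP = 0.026 + 0.005*21 + 0.0158*1.0
   = 0.026 + 0.1050 + 0.0158
   = 0.1468


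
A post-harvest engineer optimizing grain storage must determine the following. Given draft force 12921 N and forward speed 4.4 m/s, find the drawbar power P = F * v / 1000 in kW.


P = F * v / 1000
  = 12921 * 4.4 / 1000
  = 56852.40 / 1000
  = 56.85 kW


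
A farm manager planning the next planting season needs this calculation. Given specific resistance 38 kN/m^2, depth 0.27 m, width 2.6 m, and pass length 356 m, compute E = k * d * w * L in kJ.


E = k * d * w * L
  = 38 * 0.27 * 2.6 * 356
  = 9496.66 kJ


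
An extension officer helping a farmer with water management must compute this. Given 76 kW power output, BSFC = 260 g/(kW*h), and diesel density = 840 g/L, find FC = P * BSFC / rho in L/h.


FC = P * BSFC / rho_fuel
   = 76 * 260 / 840
   = 19760 / 840
   = 23.52 L/h


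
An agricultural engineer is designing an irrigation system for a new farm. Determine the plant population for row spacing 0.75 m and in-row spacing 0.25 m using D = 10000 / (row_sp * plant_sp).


D = 10000 / (row_sp * plant_sp)
  = 10000 / (0.75 * 0.25)
  = 10000 / 0.1875
  = 53333.33 plants/ha


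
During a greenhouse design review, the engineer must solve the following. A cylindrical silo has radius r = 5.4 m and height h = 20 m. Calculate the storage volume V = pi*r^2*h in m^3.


V = pi * r^2 * h
  = pi * 5.4^2 * 20
  = pi * 29.16 * 20
  = 1832.18 m^3


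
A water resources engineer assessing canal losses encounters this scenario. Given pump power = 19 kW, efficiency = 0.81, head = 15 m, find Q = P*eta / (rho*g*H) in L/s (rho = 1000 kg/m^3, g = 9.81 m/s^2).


Q = (P * 1000 * eta) / (rho * g * H)
  = (19 * 1000 * 0.81) / (1000 * 9.81 * 15)
  = 15390 / 147150
  = 0.10459 m^3/s = 104.59 L/s


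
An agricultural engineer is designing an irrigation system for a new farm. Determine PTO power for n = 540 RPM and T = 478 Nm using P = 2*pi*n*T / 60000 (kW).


P = 2*pi*n*T / 60000
  = 2*pi * 540 * 478 / 60000
  = 1621815.79 / 60000
  = 27.03 kW


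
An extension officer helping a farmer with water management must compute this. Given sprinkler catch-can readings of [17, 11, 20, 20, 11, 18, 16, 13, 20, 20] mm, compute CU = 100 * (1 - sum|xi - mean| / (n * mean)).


xbar = 166 / 10 = 16.600
sum|xi - xbar| = 30.800
CU = 100 * (1 - 30.800 / (10 * 16.600))
   = 100 * (1 - 0.1855)
   = 81.45%


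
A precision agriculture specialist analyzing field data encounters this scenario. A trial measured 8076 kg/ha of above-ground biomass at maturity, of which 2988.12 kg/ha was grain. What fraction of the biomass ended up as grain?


HI = grain_yield / biomass
   = 2988.12 / 8076
   = 0.37


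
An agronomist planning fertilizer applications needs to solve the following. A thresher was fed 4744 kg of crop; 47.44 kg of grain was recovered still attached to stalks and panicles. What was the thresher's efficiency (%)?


eta = (total - unthreshed) / total * 100
    = (4744 - 47.44) / 4744 * 100
    = 4696.56 / 4744 * 100
    = 99%


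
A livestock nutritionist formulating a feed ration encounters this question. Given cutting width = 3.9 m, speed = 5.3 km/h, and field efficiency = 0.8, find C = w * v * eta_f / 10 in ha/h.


C = w * v * eta_f / 10
  = 3.9 * 5.3 * 0.8 / 10
  = 16.54 / 10
  = 1.65 ha/h


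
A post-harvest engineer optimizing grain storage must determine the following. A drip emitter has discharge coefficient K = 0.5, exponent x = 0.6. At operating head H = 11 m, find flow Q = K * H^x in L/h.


Q = K * H^x
  = 0.5 * 11^0.6
  = 0.5 * 4.2154
  = 2.11 L/h


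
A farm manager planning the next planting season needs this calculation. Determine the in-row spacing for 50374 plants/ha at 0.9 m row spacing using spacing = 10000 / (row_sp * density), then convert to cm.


spacing = 10000 / (row_sp * density)
        = 10000 / (0.9 * 50374)
        = 10000 / 45336.60
        = 0.22057 m = 22.06 cm


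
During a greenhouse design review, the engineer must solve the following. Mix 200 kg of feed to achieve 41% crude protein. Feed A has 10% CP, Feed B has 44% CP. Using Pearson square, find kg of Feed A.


parts_A = CP_b - target = 44 - 41 = 3
parts_B = target - CP_a = 41 - 10 = 31
total_parts = 3 + 31 = 34
Feed A = 200 * 3 / 34 = 17.65 kg
Feed B = 200 * 31 / 34 = 182.35 kg

17.65 kg


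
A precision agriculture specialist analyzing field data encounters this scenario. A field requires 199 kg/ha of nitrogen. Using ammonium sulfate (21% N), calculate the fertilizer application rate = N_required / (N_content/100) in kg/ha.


Rate = N_required / (N_content / 100)
     = 199 / (21 / 100)
     = 199 / 0.21
     = 947.62 kg/ha


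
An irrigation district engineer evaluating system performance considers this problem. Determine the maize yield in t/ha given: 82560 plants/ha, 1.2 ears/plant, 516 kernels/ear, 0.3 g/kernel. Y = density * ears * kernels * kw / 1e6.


Y = density * ears * kernels * kw
  = 82560 * 1.2 * 516 * 0.3 g/ha
  = 15336345.60 g/ha
  = 15336.35 kg/ha = 15.34 t/ha


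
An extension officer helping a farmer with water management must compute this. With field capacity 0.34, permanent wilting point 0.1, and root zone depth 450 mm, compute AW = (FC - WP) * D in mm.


AW = (FC - WP) * D
   = (0.34 - 0.1) * 450
   = 0.24 * 450
   = 108 mm


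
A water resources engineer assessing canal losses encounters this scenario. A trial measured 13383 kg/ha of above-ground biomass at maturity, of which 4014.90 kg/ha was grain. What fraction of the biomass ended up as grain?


HI = grain_yield / biomass
   = 4014.90 / 13383
   = 0.30


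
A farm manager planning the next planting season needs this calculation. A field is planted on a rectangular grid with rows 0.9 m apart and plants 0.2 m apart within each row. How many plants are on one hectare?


D = 10000 / (row_sp * plant_sp)
  = 10000 / (0.9 * 0.2)
  = 10000 / 0.1800
  = 55555.56 plants/ha


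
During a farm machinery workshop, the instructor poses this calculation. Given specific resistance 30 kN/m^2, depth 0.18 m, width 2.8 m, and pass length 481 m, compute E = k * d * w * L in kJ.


E = k * d * w * L
  = 30 * 0.18 * 2.8 * 481
  = 7272.72 kJ


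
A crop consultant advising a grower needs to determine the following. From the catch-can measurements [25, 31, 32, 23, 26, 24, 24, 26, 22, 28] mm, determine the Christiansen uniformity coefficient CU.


xbar = 261 / 10 = 26.100
sum|xi - xbar| = 25.400
CU = 100 * (1 - 25.400 / (10 * 26.100))
   = 100 * (1 - 0.0973)
   = 90.27%


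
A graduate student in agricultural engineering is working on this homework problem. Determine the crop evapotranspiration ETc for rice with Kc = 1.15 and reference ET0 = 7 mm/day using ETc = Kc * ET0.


ETc = Kc * ET0
    = 1.15 * 7
    = 8.05 mm/day


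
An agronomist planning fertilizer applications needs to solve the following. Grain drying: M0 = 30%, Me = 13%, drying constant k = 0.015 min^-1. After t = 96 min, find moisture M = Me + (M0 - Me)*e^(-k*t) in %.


M = Me + (M0 - Me) * e^(-k*t)
  = 13 + (30 - 13) * e^(-0.015*96)
  = 13 + 17 * e^(-1.440)
  = 13 + 17 * 0.23693
  = 13 + 4.0278
  = 17.03%


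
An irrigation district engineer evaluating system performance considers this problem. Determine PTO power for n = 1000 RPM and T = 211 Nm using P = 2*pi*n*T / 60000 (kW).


P = 2*pi*n*T / 60000
  = 2*pi * 1000 * 211 / 60000
  = 1325752.10 / 60000
  = 22.10 kW


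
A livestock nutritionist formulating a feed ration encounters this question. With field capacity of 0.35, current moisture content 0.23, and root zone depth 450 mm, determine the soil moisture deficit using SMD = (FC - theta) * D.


SMD = (FC - theta) * D
    = (0.35 - 0.23) * 450
    = 0.120 * 450
    = 54 mm


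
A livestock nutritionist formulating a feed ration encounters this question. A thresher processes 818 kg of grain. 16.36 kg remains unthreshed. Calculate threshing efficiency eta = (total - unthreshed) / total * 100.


eta = (total - unthreshed) / total * 100
    = (818 - 16.36) / 818 * 100
    = 801.64 / 818 * 100
    = 98%


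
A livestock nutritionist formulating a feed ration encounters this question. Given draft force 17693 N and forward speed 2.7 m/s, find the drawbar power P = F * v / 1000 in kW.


P = F * v / 1000
  = 17693 * 2.7 / 1000
  = 47771.10 / 1000
  = 47.77 kW


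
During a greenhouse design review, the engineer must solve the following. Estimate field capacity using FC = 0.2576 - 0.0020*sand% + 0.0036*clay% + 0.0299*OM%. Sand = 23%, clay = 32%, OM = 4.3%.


FC = 0.2576 - 0.0020*23 + 0.0036*32 + 0.0299*4.3
   = 0.2576 - 0.0460 + 0.1152 + 0.1286
   = 0.4554


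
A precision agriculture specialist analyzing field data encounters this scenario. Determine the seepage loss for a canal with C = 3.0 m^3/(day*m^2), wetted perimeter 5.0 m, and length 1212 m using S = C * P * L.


S = C * P * L
  = 3.0 * 5.0 * 1212
  = 18180 m^3/day


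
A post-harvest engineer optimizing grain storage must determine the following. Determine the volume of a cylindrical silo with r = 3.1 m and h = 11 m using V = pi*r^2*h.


V = pi * r^2 * h
  = pi * 3.1^2 * 11
  = pi * 9.61 * 11
  = 332.10 m^3


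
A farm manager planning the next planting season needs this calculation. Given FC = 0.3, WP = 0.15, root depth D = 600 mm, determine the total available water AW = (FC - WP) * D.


AW = (FC - WP) * D
   = (0.3 - 0.15) * 600
   = 0.15 * 600
   = 90 mm


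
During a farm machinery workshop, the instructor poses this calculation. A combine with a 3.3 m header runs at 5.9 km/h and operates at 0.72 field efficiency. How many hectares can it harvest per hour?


C = w * v * eta_f / 10
  = 3.3 * 5.9 * 0.72 / 10
  = 14.02 / 10
  = 1.40 ha/h


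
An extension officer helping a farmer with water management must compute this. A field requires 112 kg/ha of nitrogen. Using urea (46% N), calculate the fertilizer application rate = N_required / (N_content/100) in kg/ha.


Rate = N_required / (N_content / 100)
     = 112 / (46 / 100)
     = 112 / 0.46
     = 243.48 kg/ha


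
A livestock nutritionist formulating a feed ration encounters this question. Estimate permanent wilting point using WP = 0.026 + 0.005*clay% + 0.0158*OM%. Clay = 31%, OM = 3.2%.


WP = 0.026 + 0.005*31 + 0.0158*3.2
   = 0.026 + 0.1550 + 0.0506
   = 0.2316


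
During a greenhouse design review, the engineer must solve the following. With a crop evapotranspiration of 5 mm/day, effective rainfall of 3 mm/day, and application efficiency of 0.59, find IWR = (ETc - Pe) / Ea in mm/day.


IWR = (ETc - Pe) / Ea
    = (5 - 3) / 0.59
    = 2 / 0.59
    = 3.39 mm/day


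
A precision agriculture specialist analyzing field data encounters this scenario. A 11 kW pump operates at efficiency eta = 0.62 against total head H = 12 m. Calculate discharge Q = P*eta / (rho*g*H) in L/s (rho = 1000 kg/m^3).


Q = (P * 1000 * eta) / (rho * g * H)
  = (11 * 1000 * 0.62) / (1000 * 9.81 * 12)
  = 6820 / 117720
  = 0.05793 m^3/s = 57.93 L/s


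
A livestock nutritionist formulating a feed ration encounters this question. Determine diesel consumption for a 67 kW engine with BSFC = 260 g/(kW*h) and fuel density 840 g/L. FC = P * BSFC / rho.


FC = P * BSFC / rho_fuel
   = 67 * 260 / 840
   = 17420 / 840
   = 20.74 L/h


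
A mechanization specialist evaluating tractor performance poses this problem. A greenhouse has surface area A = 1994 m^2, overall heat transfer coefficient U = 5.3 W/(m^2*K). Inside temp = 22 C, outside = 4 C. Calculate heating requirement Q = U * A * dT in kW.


dT = 22 - (4) = 18 K
Q = U * A * dT
  = 5.3 * 1994 * 18
  = 190227.60 W = 190.23 kW


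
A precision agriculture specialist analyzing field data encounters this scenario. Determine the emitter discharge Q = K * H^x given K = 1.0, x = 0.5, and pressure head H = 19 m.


Q = K * H^x
  = 1.0 * 19^0.5
  = 1.0 * 4.3589
  = 4.36 L/h


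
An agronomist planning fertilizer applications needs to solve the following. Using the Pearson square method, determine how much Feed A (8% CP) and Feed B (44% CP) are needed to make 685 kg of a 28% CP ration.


parts_A = CP_b - target = 44 - 28 = 16
parts_B = target - CP_a = 28 - 8 = 20
total_parts = 16 + 20 = 36
Feed A = 685 * 16 / 36 = 304.44 kg
Feed B = 685 * 20 / 36 = 380.56 kg

304.44 kg


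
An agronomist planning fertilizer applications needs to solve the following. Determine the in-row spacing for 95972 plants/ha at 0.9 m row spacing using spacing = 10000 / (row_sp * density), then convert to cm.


spacing = 10000 / (row_sp * density)
        = 10000 / (0.9 * 95972)
        = 10000 / 86374.80
        = 0.11577 m = 11.58 cm


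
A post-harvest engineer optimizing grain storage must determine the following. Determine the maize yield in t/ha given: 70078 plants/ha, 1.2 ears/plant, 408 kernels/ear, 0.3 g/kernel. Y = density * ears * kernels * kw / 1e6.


Y = density * ears * kernels * kw
  = 70078 * 1.2 * 408 * 0.3 g/ha
  = 10293056.64 g/ha
  = 10293.06 kg/ha = 10.29 t/ha


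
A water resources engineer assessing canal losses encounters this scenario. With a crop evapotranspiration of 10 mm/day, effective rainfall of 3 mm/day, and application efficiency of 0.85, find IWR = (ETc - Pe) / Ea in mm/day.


IWR = (ETc - Pe) / Ea
    = (10 - 3) / 0.85
    = 7 / 0.85
    = 8.24 mm/day


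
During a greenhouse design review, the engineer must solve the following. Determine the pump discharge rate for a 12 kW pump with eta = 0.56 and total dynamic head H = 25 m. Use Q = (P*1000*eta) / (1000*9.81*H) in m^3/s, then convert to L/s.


Q = (P * 1000 * eta) / (rho * g * H)
  = (12 * 1000 * 0.56) / (1000 * 9.81 * 25)
  = 6720 / 245250
  = 0.02740 m^3/s = 27.40 L/s


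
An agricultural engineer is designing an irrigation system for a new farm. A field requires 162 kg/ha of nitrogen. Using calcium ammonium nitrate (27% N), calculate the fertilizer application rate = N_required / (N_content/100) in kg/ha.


Rate = N_required / (N_content / 100)
     = 162 / (27 / 100)
     = 162 / 0.27
     = 600 kg/ha


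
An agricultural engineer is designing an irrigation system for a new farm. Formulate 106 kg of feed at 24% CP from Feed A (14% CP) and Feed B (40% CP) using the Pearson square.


parts_A = CP_b - target = 40 - 24 = 16
parts_B = target - CP_a = 24 - 14 = 10
total_parts = 16 + 10 = 26
Feed A = 106 * 16 / 26 = 65.23 kg
Feed B = 106 * 10 / 26 = 40.77 kg

65.23 kg


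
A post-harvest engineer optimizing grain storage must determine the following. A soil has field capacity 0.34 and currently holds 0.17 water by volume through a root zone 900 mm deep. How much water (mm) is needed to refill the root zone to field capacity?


SMD = (FC - theta) * D
    = (0.34 - 0.17) * 900
    = 0.170 * 900
    = 153 mm


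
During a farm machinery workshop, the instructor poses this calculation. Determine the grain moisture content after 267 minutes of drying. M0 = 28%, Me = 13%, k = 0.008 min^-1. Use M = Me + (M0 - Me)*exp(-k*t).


M = Me + (M0 - Me) * e^(-k*t)
  = 13 + (28 - 13) * e^(-0.008*267)
  = 13 + 15 * e^(-2.136)
  = 13 + 15 * 0.11813
  = 13 + 1.7719
  = 14.77%


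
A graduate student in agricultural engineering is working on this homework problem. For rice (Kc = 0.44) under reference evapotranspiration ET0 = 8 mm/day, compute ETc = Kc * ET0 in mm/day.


ETc = Kc * ET0
    = 0.44 * 8
    = 3.52 mm/day


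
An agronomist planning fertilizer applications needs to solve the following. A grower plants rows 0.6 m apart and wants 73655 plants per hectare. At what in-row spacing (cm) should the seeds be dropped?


spacing = 10000 / (row_sp * density)
        = 10000 / (0.6 * 73655)
        = 10000 / 44193
        = 0.22628 m = 22.63 cm


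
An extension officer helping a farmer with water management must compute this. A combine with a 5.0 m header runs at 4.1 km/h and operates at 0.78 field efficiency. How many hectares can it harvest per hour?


C = w * v * eta_f / 10
  = 5.0 * 4.1 * 0.78 / 10
  = 15.99 / 10
  = 1.60 ha/h


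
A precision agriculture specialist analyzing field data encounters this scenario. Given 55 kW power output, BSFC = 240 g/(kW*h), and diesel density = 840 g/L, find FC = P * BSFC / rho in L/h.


FC = P * BSFC / rho_fuel
   = 55 * 240 / 840
   = 13200 / 840
   = 15.71 L/h


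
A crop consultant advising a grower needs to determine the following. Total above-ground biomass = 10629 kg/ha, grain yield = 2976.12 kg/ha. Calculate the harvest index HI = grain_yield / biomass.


HI = grain_yield / biomass
   = 2976.12 / 10629
   = 0.28


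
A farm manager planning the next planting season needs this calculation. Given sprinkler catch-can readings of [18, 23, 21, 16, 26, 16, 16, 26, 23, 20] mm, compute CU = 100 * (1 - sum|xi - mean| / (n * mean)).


xbar = 205 / 10 = 20.500
sum|xi - xbar| = 33
CU = 100 * (1 - 33 / (10 * 20.500))
   = 100 * (1 - 0.1610)
   = 83.90%


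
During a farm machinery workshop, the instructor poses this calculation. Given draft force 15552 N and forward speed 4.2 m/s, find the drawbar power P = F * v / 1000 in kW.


P = F * v / 1000
  = 15552 * 4.2 / 1000
  = 65318.40 / 1000
  = 65.32 kW


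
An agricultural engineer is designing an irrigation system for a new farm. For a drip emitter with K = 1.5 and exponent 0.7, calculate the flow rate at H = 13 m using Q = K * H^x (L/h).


Q = K * H^x
  = 1.5 * 13^0.7
  = 1.5 * 6.0223
  = 9.03 L/h


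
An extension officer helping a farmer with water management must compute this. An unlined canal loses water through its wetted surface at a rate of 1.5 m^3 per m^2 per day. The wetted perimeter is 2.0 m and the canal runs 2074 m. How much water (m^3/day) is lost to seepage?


S = C * P * L
  = 1.5 * 2.0 * 2074
  = 6222 m^3/day


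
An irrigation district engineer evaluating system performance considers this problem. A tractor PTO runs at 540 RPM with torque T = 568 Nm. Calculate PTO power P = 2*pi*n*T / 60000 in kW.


P = 2*pi*n*T / 60000
  = 2*pi * 540 * 568 / 60000
  = 1927178.60 / 60000
  = 32.12 kW


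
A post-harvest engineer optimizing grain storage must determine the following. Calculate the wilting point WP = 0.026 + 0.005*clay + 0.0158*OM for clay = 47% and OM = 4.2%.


WP = 0.026 + 0.005*47 + 0.0158*4.2
   = 0.026 + 0.2350 + 0.0664
   = 0.3274


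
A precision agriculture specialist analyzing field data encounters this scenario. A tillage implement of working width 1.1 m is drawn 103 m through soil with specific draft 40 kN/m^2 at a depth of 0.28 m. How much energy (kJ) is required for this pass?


E = k * d * w * L
  = 40 * 0.28 * 1.1 * 103
  = 1268.96 kJ


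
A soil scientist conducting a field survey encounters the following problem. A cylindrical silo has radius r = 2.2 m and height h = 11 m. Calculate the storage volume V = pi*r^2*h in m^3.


V = pi * r^2 * h
  = pi * 2.2^2 * 11
  = pi * 4.84 * 11
  = 167.26 m^3


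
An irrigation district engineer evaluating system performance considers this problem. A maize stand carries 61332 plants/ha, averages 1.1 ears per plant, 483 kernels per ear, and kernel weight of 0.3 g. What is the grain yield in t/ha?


Y = density * ears * kernels * kw
  = 61332 * 1.1 * 483 * 0.3 g/ha
  = 9775707.48 g/ha
  = 9775.71 kg/ha = 9.78 t/ha


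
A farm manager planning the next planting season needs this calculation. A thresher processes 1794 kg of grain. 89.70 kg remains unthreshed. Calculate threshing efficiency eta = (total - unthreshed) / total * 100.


eta = (total - unthreshed) / total * 100
    = (1794 - 89.70) / 1794 * 100
    = 1704.30 / 1794 * 100
    = 95%


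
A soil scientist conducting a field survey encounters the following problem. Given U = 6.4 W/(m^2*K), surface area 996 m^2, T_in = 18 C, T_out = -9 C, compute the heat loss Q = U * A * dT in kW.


dT = 18 - (-9) = 27 K
Q = U * A * dT
  = 6.4 * 996 * 27
  = 172108.80 W = 172.11 kW


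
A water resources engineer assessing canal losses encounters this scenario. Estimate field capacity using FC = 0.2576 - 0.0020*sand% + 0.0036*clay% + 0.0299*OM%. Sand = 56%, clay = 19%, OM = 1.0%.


FC = 0.2576 - 0.0020*56 + 0.0036*19 + 0.0299*1.0
   = 0.2576 - 0.1120 + 0.0684 + 0.0299
   = 0.2439


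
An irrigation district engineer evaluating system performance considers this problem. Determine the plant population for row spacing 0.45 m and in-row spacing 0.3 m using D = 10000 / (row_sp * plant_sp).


D = 10000 / (row_sp * plant_sp)
  = 10000 / (0.45 * 0.3)
  = 10000 / 0.1350
  = 74074.07 plants/ha


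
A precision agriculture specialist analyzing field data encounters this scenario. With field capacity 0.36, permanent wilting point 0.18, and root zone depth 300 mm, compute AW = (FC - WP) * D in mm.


AW = (FC - WP) * D
   = (0.36 - 0.18) * 300
   = 0.18 * 300
   = 54 mm


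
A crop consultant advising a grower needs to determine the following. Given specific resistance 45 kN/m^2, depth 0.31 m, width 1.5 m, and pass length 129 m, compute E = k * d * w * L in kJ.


E = k * d * w * L
  = 45 * 0.31 * 1.5 * 129
  = 2699.33 kJ


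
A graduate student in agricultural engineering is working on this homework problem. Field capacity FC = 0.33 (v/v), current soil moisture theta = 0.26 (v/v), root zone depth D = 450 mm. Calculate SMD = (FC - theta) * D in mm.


SMD = (FC - theta) * D
    = (0.33 - 0.26) * 450
    = 0.070 * 450
    = 31.50 mm


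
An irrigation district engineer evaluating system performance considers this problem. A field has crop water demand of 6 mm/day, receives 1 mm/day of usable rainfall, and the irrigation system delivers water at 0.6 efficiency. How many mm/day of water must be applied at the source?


IWR = (ETc - Pe) / Ea
    = (6 - 1) / 0.6
    = 5 / 0.6
    = 8.33 mm/day


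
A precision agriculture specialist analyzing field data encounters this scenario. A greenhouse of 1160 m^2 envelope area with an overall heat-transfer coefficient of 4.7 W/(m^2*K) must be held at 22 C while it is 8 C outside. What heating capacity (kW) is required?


dT = 22 - (8) = 14 K
Q = U * A * dT
  = 4.7 * 1160 * 14
  = 76328 W = 76.33 kW


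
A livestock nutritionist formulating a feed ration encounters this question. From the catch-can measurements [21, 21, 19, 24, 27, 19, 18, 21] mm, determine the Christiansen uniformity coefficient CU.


xbar = 170 / 8 = 21.250
sum|xi - xbar| = 17
CU = 100 * (1 - 17 / (8 * 21.250))
   = 100 * (1 - 0.1000)
   = 90%


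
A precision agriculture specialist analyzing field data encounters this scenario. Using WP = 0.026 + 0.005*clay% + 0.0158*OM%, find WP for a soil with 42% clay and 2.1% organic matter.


WP = 0.026 + 0.005*42 + 0.0158*2.1
   = 0.026 + 0.2100 + 0.0332
   = 0.2692


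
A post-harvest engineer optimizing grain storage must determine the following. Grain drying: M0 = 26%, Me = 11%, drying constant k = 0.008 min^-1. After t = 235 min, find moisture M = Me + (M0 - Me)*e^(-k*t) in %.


M = Me + (M0 - Me) * e^(-k*t)
  = 11 + (26 - 11) * e^(-0.008*235)
  = 11 + 15 * e^(-1.880)
  = 11 + 15 * 0.15259
  = 11 + 2.2889
  = 13.29%


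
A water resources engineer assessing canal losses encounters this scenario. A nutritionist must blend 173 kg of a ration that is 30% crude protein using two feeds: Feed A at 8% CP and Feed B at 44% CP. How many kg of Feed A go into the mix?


parts_A = CP_b - target = 44 - 30 = 14
parts_B = target - CP_a = 30 - 8 = 22
total_parts = 14 + 22 = 36
Feed A = 173 * 14 / 36 = 67.28 kg
Feed B = 173 * 22 / 36 = 105.72 kg

67.28 kg


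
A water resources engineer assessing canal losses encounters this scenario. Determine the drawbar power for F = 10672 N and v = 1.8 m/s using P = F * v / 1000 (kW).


P = F * v / 1000
  = 10672 * 1.8 / 1000
  = 19209.60 / 1000
  = 19.21 kW


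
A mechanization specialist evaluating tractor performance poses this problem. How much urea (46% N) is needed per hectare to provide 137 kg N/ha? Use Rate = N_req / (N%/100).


Rate = N_required / (N_content / 100)
     = 137 / (46 / 100)
     = 137 / 0.46
     = 297.83 kg/ha


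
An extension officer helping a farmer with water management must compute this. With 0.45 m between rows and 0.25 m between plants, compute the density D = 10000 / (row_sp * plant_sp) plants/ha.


D = 10000 / (row_sp * plant_sp)
  = 10000 / (0.45 * 0.25)
  = 10000 / 0.1125
  = 88888.89 plants/ha


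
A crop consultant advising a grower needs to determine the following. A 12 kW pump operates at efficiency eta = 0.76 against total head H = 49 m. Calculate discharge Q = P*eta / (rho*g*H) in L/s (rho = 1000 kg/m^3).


Q = (P * 1000 * eta) / (rho * g * H)
  = (12 * 1000 * 0.76) / (1000 * 9.81 * 49)
  = 9120 / 480690
  = 0.01897 m^3/s = 18.97 L/s


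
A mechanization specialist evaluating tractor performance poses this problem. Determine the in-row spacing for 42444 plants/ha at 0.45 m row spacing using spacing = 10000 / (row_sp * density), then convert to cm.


spacing = 10000 / (row_sp * density)
        = 10000 / (0.45 * 42444)
        = 10000 / 19099.80
        = 0.52357 m = 52.36 cm


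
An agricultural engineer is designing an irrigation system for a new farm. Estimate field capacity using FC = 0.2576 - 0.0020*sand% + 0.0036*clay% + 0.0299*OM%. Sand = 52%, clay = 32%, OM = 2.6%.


FC = 0.2576 - 0.0020*52 + 0.0036*32 + 0.0299*2.6
   = 0.2576 - 0.1040 + 0.1152 + 0.0777
   = 0.3465


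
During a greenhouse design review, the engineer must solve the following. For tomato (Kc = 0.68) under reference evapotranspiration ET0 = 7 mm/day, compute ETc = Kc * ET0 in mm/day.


ETc = Kc * ET0
    = 0.68 * 7
    = 4.76 mm/day


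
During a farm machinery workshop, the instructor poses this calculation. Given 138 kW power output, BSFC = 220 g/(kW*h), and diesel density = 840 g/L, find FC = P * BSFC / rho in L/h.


FC = P * BSFC / rho_fuel
   = 138 * 220 / 840
   = 30360 / 840
   = 36.14 L/h


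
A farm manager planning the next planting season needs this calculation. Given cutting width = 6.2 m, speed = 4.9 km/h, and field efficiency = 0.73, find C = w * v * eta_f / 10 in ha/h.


C = w * v * eta_f / 10
  = 6.2 * 4.9 * 0.73 / 10
  = 22.18 / 10
  = 2.22 ha/h


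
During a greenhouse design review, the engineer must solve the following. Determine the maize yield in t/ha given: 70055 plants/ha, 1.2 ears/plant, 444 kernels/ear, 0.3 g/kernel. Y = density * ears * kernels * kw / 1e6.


Y = density * ears * kernels * kw
  = 70055 * 1.2 * 444 * 0.3 g/ha
  = 11197591.20 g/ha
  = 11197.59 kg/ha = 11.20 t/ha


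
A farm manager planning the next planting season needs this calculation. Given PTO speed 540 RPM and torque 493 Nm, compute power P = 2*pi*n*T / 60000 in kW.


P = 2*pi*n*T / 60000
  = 2*pi * 540 * 493 / 60000
  = 1672709.59 / 60000
  = 27.88 kW


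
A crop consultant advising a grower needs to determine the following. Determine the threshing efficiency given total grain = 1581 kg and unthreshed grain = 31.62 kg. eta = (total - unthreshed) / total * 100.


eta = (total - unthreshed) / total * 100
    = (1581 - 31.62) / 1581 * 100
    = 1549.38 / 1581 * 100
    = 98%


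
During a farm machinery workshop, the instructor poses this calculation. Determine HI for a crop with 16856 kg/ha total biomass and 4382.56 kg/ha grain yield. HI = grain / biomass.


HI = grain_yield / biomass
   = 4382.56 / 16856
   = 0.26


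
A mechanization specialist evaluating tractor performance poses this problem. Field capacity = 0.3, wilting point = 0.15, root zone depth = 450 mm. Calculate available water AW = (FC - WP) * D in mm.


AW = (FC - WP) * D
   = (0.3 - 0.15) * 450
   = 0.15 * 450
   = 67.50 mm


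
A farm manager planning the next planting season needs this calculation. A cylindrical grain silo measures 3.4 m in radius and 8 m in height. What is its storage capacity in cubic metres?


V = pi * r^2 * h
  = pi * 3.4^2 * 8
  = pi * 11.56 * 8
  = 290.53 m^3


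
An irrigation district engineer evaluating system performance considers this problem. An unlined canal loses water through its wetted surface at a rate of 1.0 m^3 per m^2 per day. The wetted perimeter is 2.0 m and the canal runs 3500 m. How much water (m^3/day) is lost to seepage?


S = C * P * L
  = 1.0 * 2.0 * 3500
  = 7000 m^3/day


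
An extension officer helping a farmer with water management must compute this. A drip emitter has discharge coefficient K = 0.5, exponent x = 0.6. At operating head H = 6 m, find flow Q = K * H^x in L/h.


Q = K * H^x
  = 0.5 * 6^0.6
  = 0.5 * 2.9302
  = 1.47 L/h


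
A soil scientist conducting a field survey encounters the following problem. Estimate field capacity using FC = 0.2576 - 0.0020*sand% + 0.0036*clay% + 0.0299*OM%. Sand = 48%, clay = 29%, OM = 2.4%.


FC = 0.2576 - 0.0020*48 + 0.0036*29 + 0.0299*2.4
   = 0.2576 - 0.0960 + 0.1044 + 0.0718
   = 0.3378


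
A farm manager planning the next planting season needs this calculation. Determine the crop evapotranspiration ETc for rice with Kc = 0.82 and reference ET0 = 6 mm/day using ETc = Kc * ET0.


ETc = Kc * ET0
    = 0.82 * 6
    = 4.92 mm/day


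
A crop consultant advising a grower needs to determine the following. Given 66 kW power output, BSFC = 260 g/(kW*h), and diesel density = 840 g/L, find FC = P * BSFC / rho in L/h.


FC = P * BSFC / rho_fuel
   = 66 * 260 / 840
   = 17160 / 840
   = 20.43 L/h


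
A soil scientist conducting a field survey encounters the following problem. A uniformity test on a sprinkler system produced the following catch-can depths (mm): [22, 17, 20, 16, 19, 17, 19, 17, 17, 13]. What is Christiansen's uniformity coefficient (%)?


xbar = 177 / 10 = 17.700
sum|xi - xbar| = 18.400
CU = 100 * (1 - 18.400 / (10 * 17.700))
   = 100 * (1 - 0.1040)
   = 89.60%


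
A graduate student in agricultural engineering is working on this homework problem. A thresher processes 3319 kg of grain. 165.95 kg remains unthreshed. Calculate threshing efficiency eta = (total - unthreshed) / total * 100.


eta = (total - unthreshed) / total * 100
    = (3319 - 165.95) / 3319 * 100
    = 3153.05 / 3319 * 100
    = 95%
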